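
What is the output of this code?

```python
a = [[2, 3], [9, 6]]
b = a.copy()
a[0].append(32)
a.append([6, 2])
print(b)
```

Key concept: shallow copy with nested lists.
Step by step:
`a = [[2, 3], [9, 6]]` → a = [[2, 3], [9, 6]]
`b = a.copy()` → b = [[2, 3], [9, 6]]
`a[0].append(32)` → a = [[2, 3, 32], [9, 6]]; b = [[2, 3, 32], [9, 6]]
`a.append([6, 2])` → a = [[2, 3, 32], [9, 6], [6, 2]]
`print(b)` → prints [[2, 3, 32], [9, 6]]

Answer: [[2, 3, 32], [9, 6]]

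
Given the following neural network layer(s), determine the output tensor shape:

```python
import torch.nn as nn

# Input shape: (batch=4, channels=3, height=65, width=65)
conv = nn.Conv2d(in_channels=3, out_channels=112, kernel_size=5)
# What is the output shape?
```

Input: (4, 3, 65, 65) -> Output: (4, 112, 61, 61)

Answer: (4, 112, 61, 61)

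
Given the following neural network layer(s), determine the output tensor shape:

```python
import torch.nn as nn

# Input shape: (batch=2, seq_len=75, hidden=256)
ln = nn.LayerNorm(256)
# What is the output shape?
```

Input: (2, 75, 256) -> Output: (2, 75, 256)

Answer: (2, 75, 256)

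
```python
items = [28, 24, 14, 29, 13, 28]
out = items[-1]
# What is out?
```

Trace:
`items = [28, 24, 14, 29, 13, 28]` → items = [28, 24, 14, 29, 13, 28]
`out = items[-1]` → out = 28
So out = 28

Answer: 28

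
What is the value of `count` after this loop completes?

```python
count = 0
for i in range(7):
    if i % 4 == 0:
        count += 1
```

Count numbers divisible by 4 in range(7)
`count` takes the values: 0 → 1 → 2

Answer: 2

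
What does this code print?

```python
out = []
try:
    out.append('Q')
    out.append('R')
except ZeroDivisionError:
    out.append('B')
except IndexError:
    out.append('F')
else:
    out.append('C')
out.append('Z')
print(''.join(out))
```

Execution trace: 'Q' (try body) → 'R' (try body, no exception) → 'C' (else) → 'Z' (after the try/except). Output: QRCZ

Answer: QRCZ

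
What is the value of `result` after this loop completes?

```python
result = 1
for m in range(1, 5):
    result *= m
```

4! = 24
`result` takes the values: 1 → 2 → 6 → 24

Answer: 24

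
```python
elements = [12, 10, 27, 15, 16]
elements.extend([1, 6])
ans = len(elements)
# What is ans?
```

Trace:
`elements = [12, 10, 27, 15, 16]` → elements = [12, 10, 27, 15, 16]
`elements.extend([1, 6])` → elements = [12, 10, 27, 15, 16, 1, 6]
`ans = len(elements)` → ans = 7
So ans = 7

Answer: 7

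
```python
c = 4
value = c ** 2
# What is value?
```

Trace:
`c = 4` → c = 4
`value = c ** 2` → value = 16
So value = 16

Answer: 16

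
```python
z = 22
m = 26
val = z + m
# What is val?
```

Trace:
`z = 22` → z = 22
`m = 26` → m = 26
`val = z + m` → val = 48
So val = 48

Answer: 48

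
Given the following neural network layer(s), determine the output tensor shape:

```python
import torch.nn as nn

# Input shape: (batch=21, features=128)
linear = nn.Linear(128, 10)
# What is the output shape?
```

Input: (21, 128) -> Output: (21, 10)

Answer: (21, 10)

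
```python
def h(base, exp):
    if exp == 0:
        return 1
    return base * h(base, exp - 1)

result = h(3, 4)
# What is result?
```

h(3, 4) = 3 * 3 * 3 * 3 = 81

Answer: 81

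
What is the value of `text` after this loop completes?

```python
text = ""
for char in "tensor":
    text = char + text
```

Reverse 'tensor'
`text` takes the values: "" → "t" → "et" → "net" → "snet" → "osnet" → "rosnet"

Answer: "rosnet"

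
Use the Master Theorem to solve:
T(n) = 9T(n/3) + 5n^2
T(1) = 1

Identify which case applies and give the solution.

a=9, b=3, f(n)=5n^2. log_3(9) = 2. Since c=2 = 2, Case 2 applies: T(n) = Θ(n^log_b(a) · log n) = O(n^2 log n).

Answer: O(n^2 log n) - Case 2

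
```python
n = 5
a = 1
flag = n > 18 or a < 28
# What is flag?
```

Trace:
`n = 5` → n = 5
`a = 1` → a = 1
`flag = n > 18 or a < 28` → flag = True
So flag = True

Answer: True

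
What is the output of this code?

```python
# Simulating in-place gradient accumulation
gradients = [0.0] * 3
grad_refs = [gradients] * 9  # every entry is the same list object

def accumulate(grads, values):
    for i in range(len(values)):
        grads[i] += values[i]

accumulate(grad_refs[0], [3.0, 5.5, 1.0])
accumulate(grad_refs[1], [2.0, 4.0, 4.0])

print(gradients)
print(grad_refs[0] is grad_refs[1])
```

Key concept: gradient accumulation aliasing.
Step by step:
`gradients = [0.0] * 3` → gradients = [0.0, 0.0, 0.0]
`grad_refs = [gradients] * 9` → grad_refs = [[0.0, 0.0, 0.0], [0.0, 0.0, 0.0], [0.0, 0.0, 0.0], [0.0, 0.0, 0.0], [0.0, 0.0, 0.0], [0.0, 0.0, 0.0], [0.0, 0.0, 0.0], [0.0, 0.0, 0.0], [0.0, 0.0, 0.0]]
`accumulate(grad_refs[0], [3.0, 5.5, 1.0])` → gradients = [3.0, 5.5, 1.0]; grad_refs = [[3.0, 5.5, 1.0], [3.0, 5.5, 1.0], [3.0, 5.5, 1.0], [3.0, 5.5, 1.0], [3.0, 5.5, 1.0], [3.0, 5.5, 1.0], [3.0, 5.5, 1.0], [3.0, 5.5, 1.0], [3.0, 5.5, 1.0]]
`accumulate(grad_refs[1], [2.0, 4.0, 4.0])` → gradients = [5.0, 9.5, 5.0]; grad_refs = [[5.0, 9.5, 5.0], [5.0, 9.5, 5.0], [5.0, 9.5, 5.0], [5.0, 9.5, 5.0], [5.0, 9.5, 5.0], [5.0, 9.5, 5.0], [5.0, 9.5, 5.0], [5.0, 9.5, 5.0], [5.0, 9.5, 5.0]]
`print(gradients)` → prints [5.0, 9.5, 5.0]
`print(grad_refs[0] is grad_refs[1])` → prints True

Answer:
[5.0, 9.5, 5.0]
True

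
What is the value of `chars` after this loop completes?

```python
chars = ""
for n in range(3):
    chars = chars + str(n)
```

Concatenate digits 0 to 2
`chars` takes the values: "" → "0" → "01" → "012"

Answer: "012"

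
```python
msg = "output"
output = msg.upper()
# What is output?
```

Trace:
`msg = "output"` → msg = 'output'
`output = msg.upper()` → output = 'OUTPUT'
So output = 'OUTPUT'

Answer: 'OUTPUT'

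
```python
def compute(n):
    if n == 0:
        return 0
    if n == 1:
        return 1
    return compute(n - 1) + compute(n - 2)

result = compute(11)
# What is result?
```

Build up from base cases: compute(0)=0, compute(1)=1, compute(2)=1, compute(3)=2, compute(4)=3, compute(5)=5, compute(6)=8, ..., compute(11)=89

Answer: 89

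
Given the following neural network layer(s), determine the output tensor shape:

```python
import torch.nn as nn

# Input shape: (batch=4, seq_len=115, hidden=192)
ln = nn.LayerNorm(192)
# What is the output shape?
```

Input: (4, 115, 192) -> Output: (4, 115, 192)

Answer: (4, 115, 192)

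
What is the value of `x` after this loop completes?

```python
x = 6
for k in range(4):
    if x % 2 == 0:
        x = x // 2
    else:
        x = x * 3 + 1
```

Collatz-style transformation from 6
`x` takes the values: 6 → 3 → 10 → 5 → 16

Answer: 16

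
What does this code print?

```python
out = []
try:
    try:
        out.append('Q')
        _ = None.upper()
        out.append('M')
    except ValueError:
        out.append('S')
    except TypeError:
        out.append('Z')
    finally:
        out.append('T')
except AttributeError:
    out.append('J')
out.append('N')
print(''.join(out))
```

Execution trace: 'Q' (try body) → 'T' (finally) → 'J' (outer except AttributeError) → 'N' (after the try/except). Output: QTJN

Answer: QTJN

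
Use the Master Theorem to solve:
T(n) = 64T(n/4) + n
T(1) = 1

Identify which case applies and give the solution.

a=64, b=4, f(n)=n. log_4(64) = 3. Since c=1 < 3, Case 1 applies: T(n) = Θ(n^log_b(a)) = O(n^3).

Answer: O(n^3) - Case 1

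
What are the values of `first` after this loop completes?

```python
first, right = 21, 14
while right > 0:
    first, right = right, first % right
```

GCD of 21 and 14
`first` takes the values: 21 → 14 → 7

Answer: 7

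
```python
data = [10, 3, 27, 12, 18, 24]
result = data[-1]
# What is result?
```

Trace:
`data = [10, 3, 27, 12, 18, 24]` → data = [10, 3, 27, 12, 18, 24]
`result = data[-1]` → result = 24
So result = 24

Answer: 24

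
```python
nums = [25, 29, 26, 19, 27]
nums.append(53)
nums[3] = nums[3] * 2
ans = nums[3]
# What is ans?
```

Trace:
`nums = [25, 29, 26, 19, 27]` → nums = [25, 29, 26, 19, 27]
`nums.append(53)` → nums = [25, 29, 26, 19, 27, 53]
`nums[3] = nums[3] * 2` → nums = [25, 29, 26, 38, 27, 53]
`ans = nums[3]` → ans = 38
So ans = 38

Answer: 38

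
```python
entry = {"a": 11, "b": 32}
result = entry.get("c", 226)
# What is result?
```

Trace:
`entry = {"a": 11, "b": 32}` → entry = {'a': 11, 'b': 32}
`result = entry.get("c", 226)` → result = 226
So result = 226

Answer: 226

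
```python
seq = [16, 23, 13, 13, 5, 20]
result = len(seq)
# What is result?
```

Trace:
`seq = [16, 23, 13, 13, 5, 20]` → seq = [16, 23, 13, 13, 5, 20]
`result = len(seq)` → result = 6
So result = 6

Answer: 6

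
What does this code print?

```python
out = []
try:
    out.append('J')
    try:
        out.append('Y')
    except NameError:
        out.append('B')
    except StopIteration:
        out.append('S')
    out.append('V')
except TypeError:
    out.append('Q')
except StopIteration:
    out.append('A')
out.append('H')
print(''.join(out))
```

Execution trace: 'J' (try body) → 'Y' (inner try body, no exception) → 'V' (try body, no exception) → 'H' (after the try/except). Output: JYVH

Answer: JYVH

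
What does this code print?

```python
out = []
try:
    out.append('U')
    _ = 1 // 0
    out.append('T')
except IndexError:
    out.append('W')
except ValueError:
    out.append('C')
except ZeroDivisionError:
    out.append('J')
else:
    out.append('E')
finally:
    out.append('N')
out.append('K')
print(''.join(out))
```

Execution trace: 'U' (try body) → 'J' (except ZeroDivisionError) → 'N' (finally) → 'K' (after the try/except). Output: UJNK

Answer: UJNK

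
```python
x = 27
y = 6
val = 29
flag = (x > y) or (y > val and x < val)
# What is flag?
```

Trace:
`x = 27` → x = 27
`y = 6` → y = 6
`val = 29` → val = 29
`flag = (x > y) or (y > val and x < val)` → flag = True
So flag = True

Answer: True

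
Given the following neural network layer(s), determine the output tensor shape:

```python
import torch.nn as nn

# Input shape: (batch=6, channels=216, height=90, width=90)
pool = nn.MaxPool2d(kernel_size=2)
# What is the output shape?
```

Input: (6, 216, 90, 90) -> Output: (6, 216, 45, 45)

Answer: (6, 216, 45, 45)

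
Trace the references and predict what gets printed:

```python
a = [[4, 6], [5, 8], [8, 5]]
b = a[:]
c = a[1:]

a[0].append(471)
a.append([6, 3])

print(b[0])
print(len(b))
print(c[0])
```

Key concept: slice with nested mutation.
Step by step:
`a = [[4, 6], [5, 8], [8, 5]]` → a = [[4, 6], [5, 8], [8, 5]]
`b = a[:]` → b = [[4, 6], [5, 8], [8, 5]]
`c = a[1:]` → c = [[5, 8], [8, 5]]
`a[0].append(471)` → a = [[4, 6, 471], [5, 8], [8, 5]]; b = [[4, 6, 471], [5, 8], [8, 5]]
`a.append([6, 3])` → a = [[4, 6, 471], [5, 8], [8, 5], [6, 3]]
`print(b[0])` → prints [4, 6, 471]
`print(len(b))` → prints 3
`print(c[0])` → prints [5, 8]

Answer:
[4, 6, 471]
3
[5, 8]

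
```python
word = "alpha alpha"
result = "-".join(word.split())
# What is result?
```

Trace:
`word = "alpha alpha"` → word = 'alpha alpha'
`result = "-".join(word.split())` → result = 'alpha-alpha'
So result = 'alpha-alpha'

Answer: 'alpha-alpha'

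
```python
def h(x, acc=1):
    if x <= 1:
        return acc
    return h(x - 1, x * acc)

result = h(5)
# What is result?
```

Accumulator trace (n, acc): (5, 1) -> (4, 5) -> (3, 20) -> (2, 60) -> (1, 120) -> return 120

Answer: 120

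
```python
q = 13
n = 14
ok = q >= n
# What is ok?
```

Trace:
`q = 13` → q = 13
`n = 14` → n = 14
`ok = q >= n` → ok = False
So ok = False

Answer: False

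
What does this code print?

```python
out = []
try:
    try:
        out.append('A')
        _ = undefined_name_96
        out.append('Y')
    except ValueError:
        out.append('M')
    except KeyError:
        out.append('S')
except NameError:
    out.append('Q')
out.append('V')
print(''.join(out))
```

Execution trace: 'A' (try body) → 'Q' (outer except NameError) → 'V' (after the try/except). Output: AQV

Answer: AQV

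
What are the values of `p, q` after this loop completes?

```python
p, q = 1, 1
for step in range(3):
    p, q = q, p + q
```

Fibonacci: after 3 iterations
`p, q` takes the values: (1, 1) → (1, 2) → (2, 3) → (3, 5)

Answer: 3, 5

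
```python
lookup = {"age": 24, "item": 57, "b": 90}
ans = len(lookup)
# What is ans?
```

Trace:
`lookup = {"age": 24, "item": 57, "b": 90}` → lookup = {'age': 24, 'item': 57, 'b': 90}
`ans = len(lookup)` → ans = 3
So ans = 3

Answer: 3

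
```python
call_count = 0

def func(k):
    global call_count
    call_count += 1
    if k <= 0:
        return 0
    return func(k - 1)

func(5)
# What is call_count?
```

Linear recursion stepping by 1: 6 calls from k=5 down to ≤0.

Answer: 6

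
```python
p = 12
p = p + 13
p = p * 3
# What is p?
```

Trace:
`p = 12` → p = 12
`p = p + 13` → p = 25
`p = p * 3` → p = 75
So p = 75

Answer: 75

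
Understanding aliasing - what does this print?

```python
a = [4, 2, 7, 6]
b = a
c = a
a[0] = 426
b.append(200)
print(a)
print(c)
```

Key concept: multiple aliases.
Step by step:
`a = [4, 2, 7, 6]` → a = [4, 2, 7, 6]
`b = a` → b = [4, 2, 7, 6] (same object as a)
`c = a` → c = [4, 2, 7, 6] (same object as a, b)
`a[0] = 426` → a = [426, 2, 7, 6] (same object as b, c); b = [426, 2, 7, 6] (same object as a, c); c = [426, 2, 7, 6] (same object as a, b)
`b.append(200)` → a = [426, 2, 7, 6, 200] (same object as b, c); b = [426, 2, 7, 6, 200] (same object as a, c); c = [426, 2, 7, 6, 200] (same object as a, b)
`print(a)` → prints [426, 2, 7, 6, 200]
`print(c)` → prints [426, 2, 7, 6, 200]

Answer:
[426, 2, 7, 6, 200]
[426, 2, 7, 6, 200]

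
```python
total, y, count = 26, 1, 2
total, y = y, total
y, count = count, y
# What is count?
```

Trace:
`total, y, count = 26, 1, 2` → total = 26; y = 1; count = 2
`total, y = y, total` → total = 1; y = 26
`y, count = count, y` → y = 2; count = 26
So count = 26

Answer: 26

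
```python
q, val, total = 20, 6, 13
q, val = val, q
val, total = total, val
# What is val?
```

Trace:
`q, val, total = 20, 6, 13` → q = 20; val = 6; total = 13
`q, val = val, q` → q = 6; val = 20
`val, total = total, val` → val = 13; total = 20
So val = 13

Answer: 13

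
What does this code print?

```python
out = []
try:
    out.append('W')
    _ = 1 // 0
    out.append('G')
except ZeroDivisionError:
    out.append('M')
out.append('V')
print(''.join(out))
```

Execution trace: 'W' (try body) → 'M' (except ZeroDivisionError) → 'V' (after the try/except). Output: WMV

Answer: WMV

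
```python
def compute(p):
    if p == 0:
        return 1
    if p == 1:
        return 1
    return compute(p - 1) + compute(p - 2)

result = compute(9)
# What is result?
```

Build up from base cases: compute(0)=1, compute(1)=1, compute(2)=2, compute(3)=3, compute(4)=5, compute(5)=8, compute(6)=13, ..., compute(9)=55

Answer: 55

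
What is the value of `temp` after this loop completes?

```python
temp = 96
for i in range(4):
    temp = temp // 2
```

Halve 4 times: 96 // 2^4 = 6
`temp` takes the values: 96 → 48 → 24 → 12 → 6

Answer: 6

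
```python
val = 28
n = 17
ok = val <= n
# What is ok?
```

Trace:
`val = 28` → val = 28
`n = 17` → n = 17
`ok = val <= n` → ok = False
So ok = False

Answer: False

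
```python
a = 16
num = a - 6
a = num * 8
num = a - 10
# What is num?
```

Trace:
`a = 16` → a = 16
`num = a - 6` → num = 10
`a = num * 8` → a = 80
`num = a - 10` → num = 70
So num = 70

Answer: 70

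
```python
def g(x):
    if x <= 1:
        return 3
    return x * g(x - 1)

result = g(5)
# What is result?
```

g(5) = 5 * 4 * 3 * 2 * 3 = 360

Answer: 360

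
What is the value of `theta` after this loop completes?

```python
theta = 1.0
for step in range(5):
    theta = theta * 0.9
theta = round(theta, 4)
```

Exponential decay: 1.0 * 0.9^5
`theta` takes the values: 1.0 → 0.9 → 0.81 → 0.729 → 0.6561 → 0.59049 → 0.5905

Answer: 0.5905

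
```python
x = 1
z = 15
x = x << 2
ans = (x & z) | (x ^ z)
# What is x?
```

Trace:
`x = 1` → x = 1
`z = 15` → z = 15
`x = x << 2` → x = 4
`ans = (x & z) | (x ^ z)` → ans = 15
So x = 4

Answer: 4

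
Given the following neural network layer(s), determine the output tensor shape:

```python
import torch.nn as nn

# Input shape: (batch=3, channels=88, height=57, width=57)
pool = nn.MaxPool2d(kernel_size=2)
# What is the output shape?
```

Input: (3, 88, 57, 57) -> Output: (3, 88, 28, 28)

Answer: (3, 88, 28, 28)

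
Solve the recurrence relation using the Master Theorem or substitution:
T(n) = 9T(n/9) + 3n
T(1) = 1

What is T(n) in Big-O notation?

By Master Theorem: a=9, b=9, f(n)=3n. Since log_9(9) = 1 and f(n) = Θ(n^1), Case 2 applies. T(n) = O(n log n).

Answer: O(n log n)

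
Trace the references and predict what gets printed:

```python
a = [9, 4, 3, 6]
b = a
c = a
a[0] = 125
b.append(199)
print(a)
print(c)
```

Key concept: multiple aliases.
Step by step:
`a = [9, 4, 3, 6]` → a = [9, 4, 3, 6]
`b = a` → b = [9, 4, 3, 6] (same object as a)
`c = a` → c = [9, 4, 3, 6] (same object as a, b)
`a[0] = 125` → a = [125, 4, 3, 6] (same object as b, c); b = [125, 4, 3, 6] (same object as a, c); c = [125, 4, 3, 6] (same object as a, b)
`b.append(199)` → a = [125, 4, 3, 6, 199] (same object as b, c); b = [125, 4, 3, 6, 199] (same object as a, c); c = [125, 4, 3, 6, 199] (same object as a, b)
`print(a)` → prints [125, 4, 3, 6, 199]
`print(c)` → prints [125, 4, 3, 6, 199]

Answer:
[125, 4, 3, 6, 199]
[125, 4, 3, 6, 199]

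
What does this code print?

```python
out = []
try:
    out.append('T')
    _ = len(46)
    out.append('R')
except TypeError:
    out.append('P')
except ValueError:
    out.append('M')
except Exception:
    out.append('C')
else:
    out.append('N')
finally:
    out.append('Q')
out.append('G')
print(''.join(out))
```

Execution trace: 'T' (try body) → 'P' (except TypeError) → 'Q' (finally) → 'G' (after the try/except). Output: TPQG

Answer: TPQG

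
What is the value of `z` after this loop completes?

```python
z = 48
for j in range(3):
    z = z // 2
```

Halve 3 times: 48 // 2^3 = 6
`z` takes the values: 48 → 24 → 12 → 6

Answer: 6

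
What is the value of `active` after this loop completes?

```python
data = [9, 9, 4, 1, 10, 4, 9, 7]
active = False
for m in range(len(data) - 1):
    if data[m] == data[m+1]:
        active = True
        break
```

Check consecutive duplicates in [9, 9, 4, 1, 10, 4, 9, 7]
`active` takes the values: False → True

Answer: True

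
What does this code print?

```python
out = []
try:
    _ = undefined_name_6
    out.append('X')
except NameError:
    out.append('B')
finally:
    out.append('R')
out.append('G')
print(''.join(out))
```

Execution trace: 'B' (except NameError) → 'R' (finally) → 'G' (after the try/except). Output: BRG

Answer: BRG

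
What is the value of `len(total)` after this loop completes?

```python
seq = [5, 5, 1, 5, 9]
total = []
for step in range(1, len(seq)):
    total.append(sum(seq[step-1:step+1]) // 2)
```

Number of 2-element averages
`total` takes the values: [] → [5] → [5, 3] → [5, 3, 3] → [5, 3, 3, 7]
So `len(total)` = 4

Answer: 4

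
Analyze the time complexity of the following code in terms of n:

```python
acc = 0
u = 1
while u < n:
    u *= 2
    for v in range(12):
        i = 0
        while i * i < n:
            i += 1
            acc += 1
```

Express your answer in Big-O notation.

Each loop level contributes: log n × 1 × √n. Multiplying the contributions gives O(√n log n).

Answer: O(√n log n)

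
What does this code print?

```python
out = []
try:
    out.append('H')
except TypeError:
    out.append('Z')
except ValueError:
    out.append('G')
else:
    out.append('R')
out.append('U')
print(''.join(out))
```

Execution trace: 'H' (try body, no exception) → 'R' (else) → 'U' (after the try/except). Output: HRU

Answer: HRU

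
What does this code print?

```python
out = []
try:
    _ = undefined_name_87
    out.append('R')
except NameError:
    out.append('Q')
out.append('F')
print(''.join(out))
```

Execution trace: 'Q' (except NameError) → 'F' (after the try/except). Output: QF

Answer: QF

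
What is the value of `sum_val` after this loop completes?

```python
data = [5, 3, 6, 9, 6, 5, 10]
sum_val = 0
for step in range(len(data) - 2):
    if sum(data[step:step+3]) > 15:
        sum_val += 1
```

Count windows with sum > 15
`sum_val` takes the values: 0 → 1 → 2 → 3 → 4

Answer: 4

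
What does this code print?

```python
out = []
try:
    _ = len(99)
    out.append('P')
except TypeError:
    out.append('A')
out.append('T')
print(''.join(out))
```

Execution trace: 'A' (except TypeError) → 'T' (after the try/except). Output: AT

Answer: AT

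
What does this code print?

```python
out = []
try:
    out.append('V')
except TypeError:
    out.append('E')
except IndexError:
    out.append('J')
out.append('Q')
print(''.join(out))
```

Execution trace: 'V' (try body, no exception) → 'Q' (after the try/except). Output: VQ

Answer: VQ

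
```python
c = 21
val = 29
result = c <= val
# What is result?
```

Trace:
`c = 21` → c = 21
`val = 29` → val = 29
`result = c <= val` → result = True
So result = True

Answer: True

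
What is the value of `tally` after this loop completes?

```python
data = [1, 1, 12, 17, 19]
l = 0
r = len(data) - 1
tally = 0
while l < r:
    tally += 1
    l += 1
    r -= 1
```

Iterations until pointers meet (list length 5)
`tally` takes the values: 0 → 1 → 2

Answer: 2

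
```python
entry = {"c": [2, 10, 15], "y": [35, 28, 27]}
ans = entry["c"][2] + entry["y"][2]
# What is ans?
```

Trace:
`entry = {"c": [2, 10, 15], "y": [35, 28, 27]}` → entry = {'c': [2, 10, 15], 'y': [35, 28, 27]}
`ans = entry["c"][2] + entry["y"][2]` → ans = 42
So ans = 42

Answer: 42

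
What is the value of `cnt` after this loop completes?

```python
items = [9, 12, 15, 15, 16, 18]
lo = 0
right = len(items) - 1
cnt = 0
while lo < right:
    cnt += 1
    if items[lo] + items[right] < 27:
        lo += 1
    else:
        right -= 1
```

Steps to find pair summing to 27
`cnt` takes the values: 0 → 1 → 2 → 3 → 4 → 5

Answer: 5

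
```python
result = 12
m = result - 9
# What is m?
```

Trace:
`result = 12` → result = 12
`m = result - 9` → m = 3
So m = 3

Answer: 3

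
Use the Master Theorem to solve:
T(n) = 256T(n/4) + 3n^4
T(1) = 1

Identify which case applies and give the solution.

a=256, b=4, f(n)=3n^4. log_4(256) = 4. Since c=4 = 4, Case 2 applies: T(n) = Θ(n^log_b(a) · log n) = O(n^4 log n).

Answer: O(n^4 log n) - Case 2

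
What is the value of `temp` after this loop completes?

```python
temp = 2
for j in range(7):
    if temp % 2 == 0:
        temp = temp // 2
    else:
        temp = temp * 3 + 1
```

Collatz-style transformation from 2
`temp` takes the values: 2 → 1 → 4 → 2 → 1 → 4 → 2 → 1

Answer: 1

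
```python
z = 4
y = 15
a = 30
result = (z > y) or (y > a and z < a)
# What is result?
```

Trace:
`z = 4` → z = 4
`y = 15` → y = 15
`a = 30` → a = 30
`result = (z > y) or (y > a and z < a)` → result = False
So result = False

Answer: False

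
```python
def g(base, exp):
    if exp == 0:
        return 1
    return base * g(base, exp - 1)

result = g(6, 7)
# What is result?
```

g(6, 7) = 6 * 6 * 6 * 6 * 6 * 6 * 6 = 279936

Answer: 279936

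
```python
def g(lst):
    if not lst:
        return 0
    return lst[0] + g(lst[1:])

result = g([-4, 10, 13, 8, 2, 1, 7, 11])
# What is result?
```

(-4) + 10 + 13 + 8 + 2 + 1 + 7 + 11 + 0 = 48

Answer: 48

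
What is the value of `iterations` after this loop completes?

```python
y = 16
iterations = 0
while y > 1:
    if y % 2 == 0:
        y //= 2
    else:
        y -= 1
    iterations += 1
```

Steps to reduce 16 to 1
`iterations` takes the values: 0 → 1 → 2 → 3 → 4

Answer: 4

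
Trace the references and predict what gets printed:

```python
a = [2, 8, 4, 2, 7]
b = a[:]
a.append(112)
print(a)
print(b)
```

Key concept: slice [:] creates copy.
Step by step:
`a = [2, 8, 4, 2, 7]` → a = [2, 8, 4, 2, 7]
`b = a[:]` → b = [2, 8, 4, 2, 7]
`a.append(112)` → a = [2, 8, 4, 2, 7, 112]
`print(a)` → prints [2, 8, 4, 2, 7, 112]
`print(b)` → prints [2, 8, 4, 2, 7]

Answer:
[2, 8, 4, 2, 7, 112]
[2, 8, 4, 2, 7]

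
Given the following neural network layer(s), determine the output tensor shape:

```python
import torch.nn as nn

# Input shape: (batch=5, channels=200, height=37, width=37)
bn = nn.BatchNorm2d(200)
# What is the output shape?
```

Input: (5, 200, 37, 37) -> Output: (5, 200, 37, 37)

Answer: (5, 200, 37, 37)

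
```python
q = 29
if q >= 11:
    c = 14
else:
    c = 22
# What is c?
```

Trace:
`q = 29` → q = 29
`if q >= 11: ...` → q >= 11 is True → c = 14
So c = 14

Answer: 14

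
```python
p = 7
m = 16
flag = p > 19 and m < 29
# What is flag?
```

Trace:
`p = 7` → p = 7
`m = 16` → m = 16
`flag = p > 19 and m < 29` → flag = False
So flag = False

Answer: False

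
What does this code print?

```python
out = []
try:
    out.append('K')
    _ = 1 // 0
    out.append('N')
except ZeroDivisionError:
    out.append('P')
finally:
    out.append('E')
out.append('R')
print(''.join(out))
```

Execution trace: 'K' (try body) → 'P' (except ZeroDivisionError) → 'E' (finally) → 'R' (after the try/except). Output: KPER

Answer: KPER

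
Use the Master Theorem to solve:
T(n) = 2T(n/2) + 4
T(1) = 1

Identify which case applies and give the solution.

a=2, b=2, f(n)=4. log_2(2) = 1. Since c=0 < 1, Case 1 applies: T(n) = Θ(n^log_b(a)) = O(n).

Answer: O(n) - Case 1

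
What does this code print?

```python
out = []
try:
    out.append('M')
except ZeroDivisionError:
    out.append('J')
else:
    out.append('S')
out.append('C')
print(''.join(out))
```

Execution trace: 'M' (try body, no exception) → 'S' (else) → 'C' (after the try/except). Output: MSC

Answer: MSC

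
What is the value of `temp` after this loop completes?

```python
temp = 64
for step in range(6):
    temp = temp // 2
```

Halve 6 times: 64 // 2^6 = 1
`temp` takes the values: 64 → 32 → 16 → 8 → 4 → 2 → 1

Answer: 1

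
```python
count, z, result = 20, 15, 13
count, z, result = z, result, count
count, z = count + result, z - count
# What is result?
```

Trace:
`count, z, result = 20, 15, 13` → count = 20; z = 15; result = 13
`count, z, result = z, result, count` → count = 15; z = 13; result = 20
`count, z = count + result, z - count` → count = 35; z = -2
So result = 20

Answer: 20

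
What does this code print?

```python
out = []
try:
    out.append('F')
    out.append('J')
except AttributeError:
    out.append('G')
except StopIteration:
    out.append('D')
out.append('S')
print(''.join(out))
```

Execution trace: 'F' (try body) → 'J' (try body, no exception) → 'S' (after the try/except). Output: FJS

Answer: FJS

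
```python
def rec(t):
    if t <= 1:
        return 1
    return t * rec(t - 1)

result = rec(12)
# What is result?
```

rec(12) = 12 * 11 * 10 * 9 * 8 * 7 * 6 * 5 * 4 * 3 * 2 * 1 = 479001600

Answer: 479001600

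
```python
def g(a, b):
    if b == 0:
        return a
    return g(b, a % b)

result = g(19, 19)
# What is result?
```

g(19, 19) -> g(19, 0) -> 19

Answer: 19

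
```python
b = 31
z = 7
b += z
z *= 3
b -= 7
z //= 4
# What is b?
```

Trace:
`b = 31` → b = 31
`z = 7` → z = 7
`b += z` → b = 38
`z *= 3` → z = 21
`b -= 7` → b = 31
`z //= 4` → z = 5
So b = 31

Answer: 31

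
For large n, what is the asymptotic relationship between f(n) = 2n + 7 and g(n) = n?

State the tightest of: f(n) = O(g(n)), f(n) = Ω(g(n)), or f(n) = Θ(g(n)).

2n + 7 vs n: f(n) = Θ(g(n)) — they are asymptotically equivalent (constant factors don't affect Θ).

Answer: f(n) = Θ(g(n)) — they are asymptotically equivalent (constant factors don't affect Θ).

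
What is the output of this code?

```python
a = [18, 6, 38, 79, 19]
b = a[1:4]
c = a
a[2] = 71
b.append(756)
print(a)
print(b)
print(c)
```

Key concept: slice vs alias.
Step by step:
`a = [18, 6, 38, 79, 19]` → a = [18, 6, 38, 79, 19]
`b = a[1:4]` → b = [6, 38, 79]
`c = a` → c = [18, 6, 38, 79, 19] (same object as a)
`a[2] = 71` → a = [18, 6, 71, 79, 19] (same object as c); c = [18, 6, 71, 79, 19] (same object as a)
`b.append(756)` → b = [6, 38, 79, 756]
`print(a)` → prints [18, 6, 71, 79, 19]
`print(b)` → prints [6, 38, 79, 756]
`print(c)` → prints [18, 6, 71, 79, 19]

Answer:
[18, 6, 71, 79, 19]
[6, 38, 79, 756]
[18, 6, 71, 79, 19]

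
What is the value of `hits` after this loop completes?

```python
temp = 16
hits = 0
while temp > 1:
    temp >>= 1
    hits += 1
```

Count right shifts until 1
`hits` takes the values: 0 → 1 → 2 → 3 → 4

Answer: 4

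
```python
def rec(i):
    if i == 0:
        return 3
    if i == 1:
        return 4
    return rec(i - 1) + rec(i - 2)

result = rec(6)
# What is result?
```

Build up from base cases: rec(0)=3, rec(1)=4, rec(2)=7, rec(3)=11, rec(4)=18, rec(5)=29, rec(6)=47

Answer: 47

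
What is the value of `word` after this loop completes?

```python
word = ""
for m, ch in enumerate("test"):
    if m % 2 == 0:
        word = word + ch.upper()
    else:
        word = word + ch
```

Uppercase even positions in 'test'
`word` takes the values: "" → "T" → "Te" → "TeS" → "TeSt"

Answer: "TeSt"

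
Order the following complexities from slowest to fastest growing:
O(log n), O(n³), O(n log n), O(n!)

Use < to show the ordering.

Ordered by growth rate: O(log n) < O(n log n) < O(n³) < O(n!)

Answer: O(log n) < O(n log n) < O(n³) < O(n!)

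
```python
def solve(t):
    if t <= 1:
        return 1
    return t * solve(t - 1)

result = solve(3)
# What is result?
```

solve(3) = 3 * 2 * 1 = 6

Answer: 6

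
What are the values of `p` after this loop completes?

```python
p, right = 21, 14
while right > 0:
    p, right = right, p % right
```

GCD of 21 and 14
`p` takes the values: 21 → 14 → 7

Answer: 7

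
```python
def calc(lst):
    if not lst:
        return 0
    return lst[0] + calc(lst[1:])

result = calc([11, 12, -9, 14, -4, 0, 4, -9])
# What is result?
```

11 + 12 + (-9) + 14 + (-4) + 0 + 4 + (-9) + 0 = 19

Answer: 19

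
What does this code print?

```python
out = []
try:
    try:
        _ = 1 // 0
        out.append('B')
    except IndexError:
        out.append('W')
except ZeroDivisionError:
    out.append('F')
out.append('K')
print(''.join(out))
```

Execution trace: 'F' (outer except ZeroDivisionError) → 'K' (after the try/except). Output: FK

Answer: FK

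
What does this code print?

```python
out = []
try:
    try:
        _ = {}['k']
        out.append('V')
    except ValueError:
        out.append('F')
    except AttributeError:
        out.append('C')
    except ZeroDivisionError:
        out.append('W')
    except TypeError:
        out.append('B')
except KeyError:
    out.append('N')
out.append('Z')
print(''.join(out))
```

Execution trace: 'N' (outer except KeyError) → 'Z' (after the try/except). Output: NZ

Answer: NZ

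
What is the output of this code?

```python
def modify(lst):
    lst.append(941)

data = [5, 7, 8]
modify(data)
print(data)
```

Key concept: function modifies passed list.
Step by step:
`data = [5, 7, 8]` → data = [5, 7, 8]
`modify(data)` → data = [5, 7, 8, 941]
`print(data)` → prints [5, 7, 8, 941]

Answer: [5, 7, 8, 941]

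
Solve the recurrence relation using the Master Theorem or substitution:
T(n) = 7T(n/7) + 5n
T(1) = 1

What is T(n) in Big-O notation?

By Master Theorem: a=7, b=7, f(n)=5n. Since log_7(7) = 1 and f(n) = Θ(n^1), Case 2 applies. T(n) = O(n log n).

Answer: O(n log n)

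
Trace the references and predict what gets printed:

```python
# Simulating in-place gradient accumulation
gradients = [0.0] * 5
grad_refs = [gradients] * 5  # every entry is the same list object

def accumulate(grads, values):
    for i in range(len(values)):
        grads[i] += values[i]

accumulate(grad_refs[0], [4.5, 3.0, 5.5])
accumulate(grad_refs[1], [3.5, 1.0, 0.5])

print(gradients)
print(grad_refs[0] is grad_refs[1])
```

Key concept: gradient accumulation aliasing.
Step by step:
`gradients = [0.0] * 5` → gradients = [0.0, 0.0, 0.0, 0.0, 0.0]
`grad_refs = [gradients] * 5` → grad_refs = [[0.0, 0.0, 0.0, 0.0, 0.0], [0.0, 0.0, 0.0, 0.0, 0.0], [0.0, 0.0, 0.0, 0.0, 0.0], [0.0, 0.0, 0.0, 0.0, 0.0], [0.0, 0.0, 0.0, 0.0, 0.0]]
`accumulate(grad_refs[0], [4.5, 3.0, 5.5])` → gradients = [4.5, 3.0, 5.5, 0.0, 0.0]; grad_refs = [[4.5, 3.0, 5.5, 0.0, 0.0], [4.5, 3.0, 5.5, 0.0, 0.0], [4.5, 3.0, 5.5, 0.0, 0.0], [4.5, 3.0, 5.5, 0.0, 0.0], [4.5, 3.0, 5.5, 0.0, 0.0]]
`accumulate(grad_refs[1], [3.5, 1.0, 0.5])` → gradients = [8.0, 4.0, 6.0, 0.0, 0.0]; grad_refs = [[8.0, 4.0, 6.0, 0.0, 0.0], [8.0, 4.0, 6.0, 0.0, 0.0], [8.0, 4.0, 6.0, 0.0, 0.0], [8.0, 4.0, 6.0, 0.0, 0.0], [8.0, 4.0, 6.0, 0.0, 0.0]]
`print(gradients)` → prints [8.0, 4.0, 6.0, 0.0, 0.0]
`print(grad_refs[0] is grad_refs[1])` → prints True

Answer:
[8.0, 4.0, 6.0, 0.0, 0.0]
True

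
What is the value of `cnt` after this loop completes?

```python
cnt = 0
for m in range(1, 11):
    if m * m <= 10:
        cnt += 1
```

Count numbers where m² ≤ 10
`cnt` takes the values: 0 → 1 → 2 → 3

Answer: 3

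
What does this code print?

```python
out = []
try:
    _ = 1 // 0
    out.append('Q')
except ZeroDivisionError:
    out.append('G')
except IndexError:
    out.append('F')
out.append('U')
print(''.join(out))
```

Execution trace: 'G' (except ZeroDivisionError) → 'U' (after the try/except). Output: GU

Answer: GU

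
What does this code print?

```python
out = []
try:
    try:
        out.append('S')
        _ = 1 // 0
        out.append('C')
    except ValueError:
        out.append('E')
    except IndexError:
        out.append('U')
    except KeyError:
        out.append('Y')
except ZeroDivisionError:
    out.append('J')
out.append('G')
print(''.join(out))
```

Execution trace: 'S' (try body) → 'J' (outer except ZeroDivisionError) → 'G' (after the try/except). Output: SJG

Answer: SJG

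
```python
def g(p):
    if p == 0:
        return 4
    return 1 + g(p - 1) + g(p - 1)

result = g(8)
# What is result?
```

g(p) = 1 + 2·g(p-1), g(0)=4. Closed form: (4+1)·2^8 - 1 = 1279.

Answer: 1279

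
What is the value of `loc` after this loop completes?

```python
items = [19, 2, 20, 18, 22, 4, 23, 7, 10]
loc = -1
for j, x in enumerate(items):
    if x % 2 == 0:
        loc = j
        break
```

First even number index in [19, 2, 20, 18, 22, 4, 23, 7, 10]
`loc` takes the values: -1 → 1

Answer: 1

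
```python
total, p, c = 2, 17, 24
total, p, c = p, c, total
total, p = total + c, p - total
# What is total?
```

Trace:
`total, p, c = 2, 17, 24` → total = 2; p = 17; c = 24
`total, p, c = p, c, total` → total = 17; p = 24; c = 2
`total, p = total + c, p - total` → total = 19; p = 7
So total = 19

Answer: 19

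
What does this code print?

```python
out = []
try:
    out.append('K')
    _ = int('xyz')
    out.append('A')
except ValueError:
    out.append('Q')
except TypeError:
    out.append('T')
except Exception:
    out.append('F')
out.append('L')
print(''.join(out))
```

Execution trace: 'K' (try body) → 'Q' (except ValueError) → 'L' (after the try/except). Output: KQL

Answer: KQL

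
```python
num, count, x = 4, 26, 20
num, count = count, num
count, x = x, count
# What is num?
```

Trace:
`num, count, x = 4, 26, 20` → num = 4; count = 26; x = 20
`num, count = count, num` → num = 26; count = 4
`count, x = x, count` → count = 20; x = 4
So num = 26

Answer: 26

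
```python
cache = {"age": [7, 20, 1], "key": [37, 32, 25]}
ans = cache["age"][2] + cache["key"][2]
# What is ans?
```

Trace:
`cache = {"age": [7, 20, 1], "key": [37, 32, 25]}` → cache = {'age': [7, 20, 1], 'key': [37, 32, 25]}
`ans = cache["age"][2] + cache["key"][2]` → ans = 26
So ans = 26

Answer: 26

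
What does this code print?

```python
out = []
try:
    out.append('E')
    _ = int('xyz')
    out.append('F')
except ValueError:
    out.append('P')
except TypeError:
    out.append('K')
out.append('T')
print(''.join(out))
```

Execution trace: 'E' (try body) → 'P' (except ValueError) → 'T' (after the try/except). Output: EPT

Answer: EPT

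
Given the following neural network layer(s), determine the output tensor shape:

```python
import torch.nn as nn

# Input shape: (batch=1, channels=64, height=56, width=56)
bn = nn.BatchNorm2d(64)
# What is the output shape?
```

Input: (1, 64, 56, 56) -> Output: (1, 64, 56, 56)

Answer: (1, 64, 56, 56)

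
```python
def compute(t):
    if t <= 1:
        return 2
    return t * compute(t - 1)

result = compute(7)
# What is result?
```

compute(7) = 7 * 6 * 5 * 4 * 3 * 2 * 2 = 10080

Answer: 10080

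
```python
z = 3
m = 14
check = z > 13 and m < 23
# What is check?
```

Trace:
`z = 3` → z = 3
`m = 14` → m = 14
`check = z > 13 and m < 23` → check = False
So check = False

Answer: False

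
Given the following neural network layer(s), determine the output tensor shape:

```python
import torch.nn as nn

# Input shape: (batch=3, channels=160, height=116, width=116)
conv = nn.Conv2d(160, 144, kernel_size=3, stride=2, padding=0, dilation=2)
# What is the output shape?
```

Input: (3, 160, 116, 116) -> Output: (3, 144, 56, 56)

Answer: (3, 144, 56, 56)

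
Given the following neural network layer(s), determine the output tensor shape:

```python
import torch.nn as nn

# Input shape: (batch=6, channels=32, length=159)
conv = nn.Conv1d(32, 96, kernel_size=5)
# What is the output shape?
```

Input: (6, 32, 159) -> Output: (6, 96, 155)

Answer: (6, 96, 155)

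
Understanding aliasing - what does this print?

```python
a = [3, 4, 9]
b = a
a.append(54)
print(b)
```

Key concept: basic list aliasing.
Step by step:
`a = [3, 4, 9]` → a = [3, 4, 9]
`b = a` → b = [3, 4, 9] (same object as a)
`a.append(54)` → a = [3, 4, 9, 54] (same object as b); b = [3, 4, 9, 54] (same object as a)
`print(b)` → prints [3, 4, 9, 54]

Answer: [3, 4, 9, 54]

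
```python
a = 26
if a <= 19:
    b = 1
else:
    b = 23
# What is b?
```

Trace:
`a = 26` → a = 26
`if a <= 19: ...` → a <= 19 is False, take else branch → b = 23
So b = 23

Answer: 23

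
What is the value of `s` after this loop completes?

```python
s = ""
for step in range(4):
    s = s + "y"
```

Repeat 'y' 4 times
`s` takes the values: "" → "y" → "yy" → "yyy" → "yyyy"

Answer: "yyyy"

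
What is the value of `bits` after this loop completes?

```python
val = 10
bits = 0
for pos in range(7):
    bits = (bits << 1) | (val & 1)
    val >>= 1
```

Reverse lowest 7 bits of 10
`bits` takes the values: 0 → 1 → 2 → 5 → 10 → 20 → 40

Answer: 40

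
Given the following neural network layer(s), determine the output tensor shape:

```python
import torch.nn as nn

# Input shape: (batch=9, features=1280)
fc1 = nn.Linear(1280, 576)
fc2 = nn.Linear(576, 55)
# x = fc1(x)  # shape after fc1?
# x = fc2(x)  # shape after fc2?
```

Input: (9, 1280) -> after fc1: (9, 576) -> Output: (9, 55)

Answer: (9, 55)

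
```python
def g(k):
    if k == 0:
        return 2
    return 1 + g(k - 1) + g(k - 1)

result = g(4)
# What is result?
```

g(k) = 1 + 2·g(k-1), g(0)=2. Closed form: (2+1)·2^4 - 1 = 47.

Answer: 47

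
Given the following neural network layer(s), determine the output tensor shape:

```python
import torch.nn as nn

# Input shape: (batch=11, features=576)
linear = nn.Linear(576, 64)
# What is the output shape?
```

Input: (11, 576) -> Output: (11, 64)

Answer: (11, 64)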